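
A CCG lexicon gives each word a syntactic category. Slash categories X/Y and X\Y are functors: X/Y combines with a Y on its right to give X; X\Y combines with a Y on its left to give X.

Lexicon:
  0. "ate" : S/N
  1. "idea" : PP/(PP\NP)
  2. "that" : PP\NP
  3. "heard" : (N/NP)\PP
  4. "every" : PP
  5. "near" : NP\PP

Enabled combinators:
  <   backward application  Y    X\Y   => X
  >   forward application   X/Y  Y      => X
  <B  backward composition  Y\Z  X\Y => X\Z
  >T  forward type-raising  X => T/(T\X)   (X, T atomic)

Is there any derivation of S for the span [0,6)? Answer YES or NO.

YES

[0,6] S   >
  [0,1] "ate" : S/N
  [1,6] N   >
    [1,4] N/NP   <
      [1,3] PP   >
        [1,2] "idea" : PP/(PP\NP)
        [2,3] "that" : PP\NP
      [3,4] "heard" : (N/NP)\PP
    [4,6] NP   >
      [4,5] NP/(NP\PP)   >T
        [4,5] "every" : PP
      [5,6] "near" : NP\PP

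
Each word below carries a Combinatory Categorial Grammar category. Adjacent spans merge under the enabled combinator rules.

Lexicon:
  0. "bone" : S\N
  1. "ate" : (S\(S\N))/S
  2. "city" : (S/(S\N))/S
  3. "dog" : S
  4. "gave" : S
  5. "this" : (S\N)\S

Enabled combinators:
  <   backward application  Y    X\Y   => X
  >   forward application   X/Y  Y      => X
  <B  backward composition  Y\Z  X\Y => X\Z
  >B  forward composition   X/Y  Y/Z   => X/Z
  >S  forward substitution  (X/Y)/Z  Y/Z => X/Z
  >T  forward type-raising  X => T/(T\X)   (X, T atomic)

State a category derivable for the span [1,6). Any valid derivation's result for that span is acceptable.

S\(S\N)

[0,6] S   <
  [0,1] "bone" : S\N
  [1,6] S\(S\N)   >
    [1,2] "ate" : (S\(S\N))/S
    [2,6] S   >
      [2,4] S/(S\N)   >
        [2,3] "city" : (S/(S\N))/S
        [3,4] "dog" : S
      [4,6] S\N   <
        [4,5] "gave" : S
        [5,6] "this" : (S\N)\S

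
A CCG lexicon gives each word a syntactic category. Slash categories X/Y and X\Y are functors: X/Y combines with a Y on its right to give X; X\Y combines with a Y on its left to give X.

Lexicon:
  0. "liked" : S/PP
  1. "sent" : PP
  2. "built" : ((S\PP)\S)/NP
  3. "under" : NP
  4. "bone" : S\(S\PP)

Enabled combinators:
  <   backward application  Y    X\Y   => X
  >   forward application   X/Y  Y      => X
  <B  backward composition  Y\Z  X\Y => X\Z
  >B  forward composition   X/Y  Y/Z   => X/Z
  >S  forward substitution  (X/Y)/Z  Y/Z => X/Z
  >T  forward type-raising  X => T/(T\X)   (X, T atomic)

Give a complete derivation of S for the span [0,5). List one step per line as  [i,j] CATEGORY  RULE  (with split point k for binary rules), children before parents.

[0,5] S   <
  [0,4] S\PP   <
    [0,2] S   >
      [0,1] "liked" : S/PP
      [1,2] "sent" : PP
    [2,4] (S\PP)\S   >
      [2,3] "built" : ((S\PP)\S)/NP
      [3,4] "under" : NP
  [4,5] "bone" : S\(S\PP)

[0,1] S/PP  lex  "liked"
[1,2] PP  lex  "sent"
[0,2] S  >  k=1
[2,3] ((S\PP)\S)/NP  lex  "built"
[3,4] NP  lex  "under"
[2,4] (S\PP)\S  >  k=3
[0,4] S\PP  <  k=2
[4,5] S\(S\PP)  lex  "bone"
[0,5] S  <  k=4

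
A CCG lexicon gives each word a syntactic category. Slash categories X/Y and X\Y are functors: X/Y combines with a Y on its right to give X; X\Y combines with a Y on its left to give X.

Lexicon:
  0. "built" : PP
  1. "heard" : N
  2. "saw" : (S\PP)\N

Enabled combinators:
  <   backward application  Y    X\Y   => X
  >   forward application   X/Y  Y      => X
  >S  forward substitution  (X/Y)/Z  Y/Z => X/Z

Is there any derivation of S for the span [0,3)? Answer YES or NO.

YES

[0,3] S   <
  [0,1] "built" : PP
  [1,3] S\PP   <
    [1,2] "heard" : N
    [2,3] "saw" : (S\PP)\N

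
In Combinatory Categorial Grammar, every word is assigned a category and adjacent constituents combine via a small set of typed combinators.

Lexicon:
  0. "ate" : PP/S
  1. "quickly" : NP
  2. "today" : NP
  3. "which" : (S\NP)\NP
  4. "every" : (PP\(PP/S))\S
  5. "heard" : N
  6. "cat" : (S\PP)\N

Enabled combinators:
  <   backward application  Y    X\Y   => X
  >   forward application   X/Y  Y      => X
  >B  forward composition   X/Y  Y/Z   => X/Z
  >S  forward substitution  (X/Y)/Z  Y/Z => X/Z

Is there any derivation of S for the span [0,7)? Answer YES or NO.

YES

[0,7] S   <
  [0,5] PP   <
    [0,1] "ate" : PP/S
    [1,5] PP\(PP/S)   <
      [1,4] S   <
        [1,2] "quickly" : NP
        [2,4] S\NP   <
          [2,3] "today" : NP
          [3,4] "which" : (S\NP)\NP
      [4,5] "every" : (PP\(PP/S))\S
  [5,7] S\PP   <
    [5,6] "heard" : N
    [6,7] "cat" : (S\PP)\N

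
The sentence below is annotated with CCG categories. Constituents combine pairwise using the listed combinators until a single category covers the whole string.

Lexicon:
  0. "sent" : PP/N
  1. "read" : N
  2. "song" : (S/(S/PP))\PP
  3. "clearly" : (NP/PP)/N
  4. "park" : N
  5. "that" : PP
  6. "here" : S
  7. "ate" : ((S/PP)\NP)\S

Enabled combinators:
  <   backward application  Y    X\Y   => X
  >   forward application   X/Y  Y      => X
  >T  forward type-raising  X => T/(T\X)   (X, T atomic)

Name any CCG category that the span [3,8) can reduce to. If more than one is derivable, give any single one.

S/PP

[0,8] S   >
  [0,3] S/(S/PP)   <
    [0,2] PP   >
      [0,1] "sent" : PP/N
      [1,2] "read" : N
    [2,3] "song" : (S/(S/PP))\PP
  [3,8] S/PP   <
    [3,6] NP   >
      [3,5] NP/PP   >
        [3,4] "clearly" : (NP/PP)/N
        [4,5] "park" : N
      [5,6] "that" : PP
    [6,8] (S/PP)\NP   <
      [6,7] "here" : S
      [7,8] "ate" : ((S/PP)\NP)\S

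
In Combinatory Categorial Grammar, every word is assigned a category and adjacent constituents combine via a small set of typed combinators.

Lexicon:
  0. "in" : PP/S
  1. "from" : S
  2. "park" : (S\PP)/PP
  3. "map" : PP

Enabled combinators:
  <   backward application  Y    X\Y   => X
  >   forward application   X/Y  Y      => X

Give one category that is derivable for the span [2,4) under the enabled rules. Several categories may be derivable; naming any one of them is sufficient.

S\PP

[0,4] S   <
  [0,2] PP   >
    [0,1] "in" : PP/S
    [1,2] "from" : S
  [2,4] S\PP   >
    [2,3] "park" : (S\PP)/PP
    [3,4] "map" : PP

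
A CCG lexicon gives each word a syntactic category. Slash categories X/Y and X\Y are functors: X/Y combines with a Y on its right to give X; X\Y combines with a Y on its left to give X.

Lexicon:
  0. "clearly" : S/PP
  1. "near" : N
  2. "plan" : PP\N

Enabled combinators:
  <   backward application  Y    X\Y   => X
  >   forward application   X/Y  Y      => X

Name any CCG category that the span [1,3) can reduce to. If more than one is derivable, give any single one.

PP

[0,3] S   >
  [0,1] "clearly" : S/PP
  [1,3] PP   <
    [1,2] "near" : N
    [2,3] "plan" : PP\N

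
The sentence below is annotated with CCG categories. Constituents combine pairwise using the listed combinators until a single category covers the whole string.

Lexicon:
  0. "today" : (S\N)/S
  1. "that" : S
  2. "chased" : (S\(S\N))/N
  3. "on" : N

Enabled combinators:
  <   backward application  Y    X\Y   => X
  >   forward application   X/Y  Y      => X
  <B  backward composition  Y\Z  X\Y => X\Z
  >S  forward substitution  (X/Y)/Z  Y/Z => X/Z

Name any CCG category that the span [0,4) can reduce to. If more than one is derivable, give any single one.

S

[0,4] S   <
  [0,2] S\N   >
    [0,1] "today" : (S\N)/S
    [1,2] "that" : S
  [2,4] S\(S\N)   >
    [2,3] "chased" : (S\(S\N))/N
    [3,4] "on" : N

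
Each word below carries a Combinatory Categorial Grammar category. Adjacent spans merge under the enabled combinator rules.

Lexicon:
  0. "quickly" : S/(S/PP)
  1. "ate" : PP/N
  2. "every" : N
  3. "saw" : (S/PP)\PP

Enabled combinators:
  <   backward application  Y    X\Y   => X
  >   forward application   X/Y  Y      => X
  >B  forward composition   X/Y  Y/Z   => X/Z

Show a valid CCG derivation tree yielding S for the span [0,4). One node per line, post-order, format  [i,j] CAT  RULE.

[0,4] S   >
  [0,1] "quickly" : S/(S/PP)
  [1,4] S/PP   <
    [1,3] PP   >
      [1,2] "ate" : PP/N
      [2,3] "every" : N
    [3,4] "saw" : (S/PP)\PP

[0,1] S/(S/PP)  lex  "quickly"
[1,2] PP/N  lex  "ate"
[2,3] N  lex  "every"
[1,3] PP  >  k=2
[3,4] (S/PP)\PP  lex  "saw"
[1,4] S/PP  <  k=3
[0,4] S  >  k=1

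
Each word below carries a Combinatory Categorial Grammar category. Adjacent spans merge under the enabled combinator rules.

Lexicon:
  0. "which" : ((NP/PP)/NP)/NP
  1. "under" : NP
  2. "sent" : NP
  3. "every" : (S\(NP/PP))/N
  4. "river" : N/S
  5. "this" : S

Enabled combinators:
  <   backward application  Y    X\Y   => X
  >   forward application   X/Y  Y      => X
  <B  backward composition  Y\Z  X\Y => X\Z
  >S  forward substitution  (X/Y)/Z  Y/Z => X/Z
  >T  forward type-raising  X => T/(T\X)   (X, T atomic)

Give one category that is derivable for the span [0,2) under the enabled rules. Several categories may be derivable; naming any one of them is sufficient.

(NP/PP)/NP

[0,6] S   <
  [0,3] NP/PP   >
    [0,2] (NP/PP)/NP   >
      [0,1] "which" : ((NP/PP)/NP)/NP
      [1,2] "under" : NP
    [2,3] "sent" : NP
  [3,6] S\(NP/PP)   >
    [3,4] "every" : (S\(NP/PP))/N
    [4,6] N   >
      [4,5] "river" : N/S
      [5,6] "this" : S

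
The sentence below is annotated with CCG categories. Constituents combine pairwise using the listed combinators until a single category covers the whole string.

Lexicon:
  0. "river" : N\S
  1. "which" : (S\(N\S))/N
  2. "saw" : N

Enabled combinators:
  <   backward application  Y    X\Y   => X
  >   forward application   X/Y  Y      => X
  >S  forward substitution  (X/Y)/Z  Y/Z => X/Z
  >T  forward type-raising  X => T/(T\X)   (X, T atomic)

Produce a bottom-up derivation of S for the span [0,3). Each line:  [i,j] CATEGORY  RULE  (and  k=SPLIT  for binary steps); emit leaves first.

[0,3] S   <
  [0,1] "river" : N\S
  [1,3] S\(N\S)   >
    [1,2] "which" : (S\(N\S))/N
    [2,3] "saw" : N

[0,1] N\S  lex  "river"
[1,2] (S\(N\S))/N  lex  "which"
[2,3] N  lex  "saw"
[1,3] S\(N\S)  >  k=2
[0,3] S  <  k=1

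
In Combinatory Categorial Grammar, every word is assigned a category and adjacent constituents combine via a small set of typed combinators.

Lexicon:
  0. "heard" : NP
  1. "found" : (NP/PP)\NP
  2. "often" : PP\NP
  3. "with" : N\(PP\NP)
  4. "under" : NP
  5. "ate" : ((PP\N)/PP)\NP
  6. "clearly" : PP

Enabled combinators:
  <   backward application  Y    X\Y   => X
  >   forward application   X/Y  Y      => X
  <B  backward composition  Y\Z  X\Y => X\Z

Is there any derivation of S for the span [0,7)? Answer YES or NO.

NO

NP (NP/PP)\NP PP\NP N\(PP\NP) NP ((PP\N)/PP)\NP PP
CKY chart[0,7] = {NP}; S ∉ chart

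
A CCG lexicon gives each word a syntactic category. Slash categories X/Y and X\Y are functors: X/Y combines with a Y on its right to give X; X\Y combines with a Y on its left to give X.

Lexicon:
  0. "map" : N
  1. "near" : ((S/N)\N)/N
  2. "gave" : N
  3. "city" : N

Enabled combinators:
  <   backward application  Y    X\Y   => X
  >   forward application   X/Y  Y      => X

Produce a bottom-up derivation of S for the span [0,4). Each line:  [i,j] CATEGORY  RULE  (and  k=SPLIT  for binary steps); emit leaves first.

[0,1] N  lex  "map"
[1,2] ((S/N)\N)/N  lex  "near"
[2,3] N  lex  "gave"
[1,3] (S/N)\N  >  k=2
[0,3] S/N  <  k=1
[3,4] N  lex  "city"
[0,4] S  >  k=3

[0,4] S   >
  [0,3] S/N   <
    [0,1] "map" : N
    [1,3] (S/N)\N   >
      [1,2] "near" : ((S/N)\N)/N
      [2,3] "gave" : N
  [3,4] "city" : N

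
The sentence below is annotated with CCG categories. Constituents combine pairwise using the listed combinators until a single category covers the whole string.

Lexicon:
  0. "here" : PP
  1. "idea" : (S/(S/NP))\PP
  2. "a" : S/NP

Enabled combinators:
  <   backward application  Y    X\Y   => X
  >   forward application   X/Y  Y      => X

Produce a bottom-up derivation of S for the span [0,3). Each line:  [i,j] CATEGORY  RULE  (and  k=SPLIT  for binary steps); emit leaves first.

[0,1] PP  lex  "here"
[1,2] (S/(S/NP))\PP  lex  "idea"
[0,2] S/(S/NP)  <  k=1
[2,3] S/NP  lex  "a"
[0,3] S  >  k=2

[0,3] S   >
  [0,2] S/(S/NP)   <
    [0,1] "here" : PP
    [1,2] "idea" : (S/(S/NP))\PP
  [2,3] "a" : S/NP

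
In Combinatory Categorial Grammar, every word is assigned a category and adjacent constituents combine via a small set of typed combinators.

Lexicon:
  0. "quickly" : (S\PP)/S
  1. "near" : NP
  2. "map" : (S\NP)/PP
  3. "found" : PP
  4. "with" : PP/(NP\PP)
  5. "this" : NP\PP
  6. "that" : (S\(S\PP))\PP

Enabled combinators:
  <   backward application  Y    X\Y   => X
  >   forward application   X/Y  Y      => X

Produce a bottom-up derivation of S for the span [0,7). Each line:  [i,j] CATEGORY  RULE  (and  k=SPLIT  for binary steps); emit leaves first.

[0,1] (S\PP)/S  lex  "quickly"
[1,2] NP  lex  "near"
[2,3] (S\NP)/PP  lex  "map"
[3,4] PP  lex  "found"
[2,4] S\NP  >  k=3
[1,4] S  <  k=2
[0,4] S\PP  >  k=1
[4,5] PP/(NP\PP)  lex  "with"
[5,6] NP\PP  lex  "this"
[4,6] PP  >  k=5
[6,7] (S\(S\PP))\PP  lex  "that"
[4,7] S\(S\PP)  <  k=6
[0,7] S  <  k=4

[0,7] S   <
  [0,4] S\PP   >
    [0,1] "quickly" : (S\PP)/S
    [1,4] S   <
      [1,2] "near" : NP
      [2,4] S\NP   >
        [2,3] "map" : (S\NP)/PP
        [3,4] "found" : PP
  [4,7] S\(S\PP)   <
    [4,6] PP   >
      [4,5] "with" : PP/(NP\PP)
      [5,6] "this" : NP\PP
    [6,7] "that" : (S\(S\PP))\PP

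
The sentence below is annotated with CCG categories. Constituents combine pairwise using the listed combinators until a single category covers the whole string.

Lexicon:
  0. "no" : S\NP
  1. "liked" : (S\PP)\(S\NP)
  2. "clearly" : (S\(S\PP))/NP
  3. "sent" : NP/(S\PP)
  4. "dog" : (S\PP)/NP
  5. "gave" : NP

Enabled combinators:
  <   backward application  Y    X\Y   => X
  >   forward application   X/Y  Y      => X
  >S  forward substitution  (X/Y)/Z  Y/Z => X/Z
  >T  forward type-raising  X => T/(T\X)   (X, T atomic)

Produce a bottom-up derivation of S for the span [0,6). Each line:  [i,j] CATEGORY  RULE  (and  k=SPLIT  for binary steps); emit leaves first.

[0,1] S\NP  lex  "no"
[1,2] (S\PP)\(S\NP)  lex  "liked"
[0,2] S\PP  <  k=1
[2,3] (S\(S\PP))/NP  lex  "clearly"
[3,4] NP/(S\PP)  lex  "sent"
[4,5] (S\PP)/NP  lex  "dog"
[5,6] NP  lex  "gave"
[4,6] S\PP  >  k=5
[3,6] NP  >  k=4
[2,6] S\(S\PP)  >  k=3
[0,6] S  <  k=2

[0,6] S   <
  [0,2] S\PP   <
    [0,1] "no" : S\NP
    [1,2] "liked" : (S\PP)\(S\NP)
  [2,6] S\(S\PP)   >
    [2,3] "clearly" : (S\(S\PP))/NP
    [3,6] NP   >
      [3,4] "sent" : NP/(S\PP)
      [4,6] S\PP   >
        [4,5] "dog" : (S\PP)/NP
        [5,6] "gave" : NP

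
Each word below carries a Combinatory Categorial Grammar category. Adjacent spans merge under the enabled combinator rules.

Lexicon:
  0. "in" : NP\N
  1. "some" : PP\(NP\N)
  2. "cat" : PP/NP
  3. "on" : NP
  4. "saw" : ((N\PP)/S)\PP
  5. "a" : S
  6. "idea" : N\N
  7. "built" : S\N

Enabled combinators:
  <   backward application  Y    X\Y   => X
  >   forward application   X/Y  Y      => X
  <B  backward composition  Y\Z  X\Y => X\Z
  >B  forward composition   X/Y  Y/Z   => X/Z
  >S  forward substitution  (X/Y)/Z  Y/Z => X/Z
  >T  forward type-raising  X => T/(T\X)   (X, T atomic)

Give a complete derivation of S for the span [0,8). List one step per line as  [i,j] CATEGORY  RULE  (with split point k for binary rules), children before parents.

[0,8] S   <
  [0,2] PP   <
    [0,1] "in" : NP\N
    [1,2] "some" : PP\(NP\N)
  [2,8] S\PP   <B
    [2,6] N\PP   >
      [2,5] (N\PP)/S   <
        [2,4] PP   >
          [2,3] "cat" : PP/NP
          [3,4] "on" : NP
        [4,5] "saw" : ((N\PP)/S)\PP
      [5,6] "a" : S
    [6,8] S\N   <B
      [6,7] "idea" : N\N
      [7,8] "built" : S\N

[0,1] NP\N  lex  "in"
[1,2] PP\(NP\N)  lex  "some"
[0,2] PP  <  k=1
[2,3] PP/NP  lex  "cat"
[3,4] NP  lex  "on"
[2,4] PP  >  k=3
[4,5] ((N\PP)/S)\PP  lex  "saw"
[2,5] (N\PP)/S  <  k=4
[5,6] S  lex  "a"
[2,6] N\PP  >  k=5
[6,7] N\N  lex  "idea"
[7,8] S\N  lex  "built"
[6,8] S\N  <B  k=7
[2,8] S\PP  <B  k=6
[0,8] S  <  k=2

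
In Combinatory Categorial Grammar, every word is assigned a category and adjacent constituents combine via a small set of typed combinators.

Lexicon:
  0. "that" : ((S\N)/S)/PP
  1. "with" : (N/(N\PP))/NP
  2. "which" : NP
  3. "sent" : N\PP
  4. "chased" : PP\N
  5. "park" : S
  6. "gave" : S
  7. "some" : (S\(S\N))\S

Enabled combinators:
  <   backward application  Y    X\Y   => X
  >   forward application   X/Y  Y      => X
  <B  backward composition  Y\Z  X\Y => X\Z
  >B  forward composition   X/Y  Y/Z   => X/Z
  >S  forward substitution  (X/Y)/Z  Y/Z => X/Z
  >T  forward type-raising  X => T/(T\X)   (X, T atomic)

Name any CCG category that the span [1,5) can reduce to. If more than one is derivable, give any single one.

[0,8] S   <
  [0,6] S\N   >
    [0,5] (S\N)/S   >
      [0,1] "that" : ((S\N)/S)/PP
      [1,5] PP   <
        [1,4] N   >
          [1,3] N/(N\PP)   >
            [1,2] "with" : (N/(N\PP))/NP
            [2,3] "which" : NP
          [3,4] "sent" : N\PP
        [4,5] "chased" : PP\N
    [5,6] "park" : S
  [6,8] S\(S\N)   <
    [6,7] "gave" : S
    [7,8] "some" : (S\(S\N))\S

PP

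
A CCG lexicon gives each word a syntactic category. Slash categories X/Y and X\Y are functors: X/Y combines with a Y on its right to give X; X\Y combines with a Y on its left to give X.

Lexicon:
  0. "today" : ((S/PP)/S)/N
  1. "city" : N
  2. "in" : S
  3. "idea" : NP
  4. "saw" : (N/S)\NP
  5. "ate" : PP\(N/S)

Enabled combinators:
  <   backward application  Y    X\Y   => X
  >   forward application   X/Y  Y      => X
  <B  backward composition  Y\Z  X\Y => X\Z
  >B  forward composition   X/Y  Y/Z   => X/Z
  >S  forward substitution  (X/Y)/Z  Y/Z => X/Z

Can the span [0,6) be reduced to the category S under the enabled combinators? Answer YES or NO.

[0,6] S   >
  [0,3] S/PP   >
    [0,2] (S/PP)/S   >
      [0,1] "today" : ((S/PP)/S)/N
      [1,2] "city" : N
    [2,3] "in" : S
  [3,6] PP   <
    [3,5] N/S   <
      [3,4] "idea" : NP
      [4,5] "saw" : (N/S)\NP
    [5,6] "ate" : PP\(N/S)

YES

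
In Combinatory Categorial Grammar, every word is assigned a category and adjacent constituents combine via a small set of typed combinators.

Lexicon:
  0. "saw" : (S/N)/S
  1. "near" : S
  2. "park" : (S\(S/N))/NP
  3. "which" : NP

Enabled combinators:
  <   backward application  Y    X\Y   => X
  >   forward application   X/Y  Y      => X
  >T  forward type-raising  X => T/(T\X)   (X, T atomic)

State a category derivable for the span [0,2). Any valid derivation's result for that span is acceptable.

S/N

[0,4] S   <
  [0,2] S/N   >
    [0,1] "saw" : (S/N)/S
    [1,2] "near" : S
  [2,4] S\(S/N)   >
    [2,3] "park" : (S\(S/N))/NP
    [3,4] "which" : NP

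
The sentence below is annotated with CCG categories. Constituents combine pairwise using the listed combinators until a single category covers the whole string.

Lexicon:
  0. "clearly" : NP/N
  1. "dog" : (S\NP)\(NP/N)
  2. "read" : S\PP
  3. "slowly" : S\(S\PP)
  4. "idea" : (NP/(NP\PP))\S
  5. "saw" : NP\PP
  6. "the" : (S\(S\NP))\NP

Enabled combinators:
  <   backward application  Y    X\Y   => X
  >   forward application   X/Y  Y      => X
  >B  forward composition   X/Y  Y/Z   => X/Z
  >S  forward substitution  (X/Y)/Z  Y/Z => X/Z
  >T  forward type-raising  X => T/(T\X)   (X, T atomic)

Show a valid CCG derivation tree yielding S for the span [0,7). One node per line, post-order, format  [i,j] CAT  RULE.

[0,1] NP/N  lex  "clearly"
[1,2] (S\NP)\(NP/N)  lex  "dog"
[0,2] S\NP  <  k=1
[2,3] S\PP  lex  "read"
[3,4] S\(S\PP)  lex  "slowly"
[2,4] S  <  k=3
[4,5] (NP/(NP\PP))\S  lex  "idea"
[2,5] NP/(NP\PP)  <  k=4
[5,6] NP\PP  lex  "saw"
[2,6] NP  >  k=5
[6,7] (S\(S\NP))\NP  lex  "the"
[2,7] S\(S\NP)  <  k=6
[0,7] S  <  k=2

[0,7] S   <
  [0,2] S\NP   <
    [0,1] "clearly" : NP/N
    [1,2] "dog" : (S\NP)\(NP/N)
  [2,7] S\(S\NP)   <
    [2,6] NP   >
      [2,5] NP/(NP\PP)   <
        [2,4] S   <
          [2,3] "read" : S\PP
          [3,4] "slowly" : S\(S\PP)
        [4,5] "idea" : (NP/(NP\PP))\S
      [5,6] "saw" : NP\PP
    [6,7] "the" : (S\(S\NP))\NP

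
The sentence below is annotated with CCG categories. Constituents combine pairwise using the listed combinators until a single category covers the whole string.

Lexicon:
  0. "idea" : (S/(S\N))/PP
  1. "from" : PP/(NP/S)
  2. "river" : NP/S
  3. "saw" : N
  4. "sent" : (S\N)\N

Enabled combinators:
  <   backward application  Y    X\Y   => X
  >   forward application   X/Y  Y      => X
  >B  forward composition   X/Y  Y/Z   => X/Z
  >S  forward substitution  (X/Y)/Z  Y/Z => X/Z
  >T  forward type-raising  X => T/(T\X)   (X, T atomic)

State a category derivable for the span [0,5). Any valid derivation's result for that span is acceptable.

S

[0,5] S   >
  [0,3] S/(S\N)   >
    [0,1] "idea" : (S/(S\N))/PP
    [1,3] PP   >
      [1,2] "from" : PP/(NP/S)
      [2,3] "river" : NP/S
  [3,5] S\N   <
    [3,4] "saw" : N
    [4,5] "sent" : (S\N)\N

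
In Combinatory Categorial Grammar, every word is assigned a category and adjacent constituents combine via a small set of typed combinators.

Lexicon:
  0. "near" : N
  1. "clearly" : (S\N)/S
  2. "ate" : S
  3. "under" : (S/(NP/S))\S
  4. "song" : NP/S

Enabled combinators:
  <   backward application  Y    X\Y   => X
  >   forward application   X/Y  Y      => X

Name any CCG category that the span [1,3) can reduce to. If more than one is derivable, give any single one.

S\N

[0,5] S   >
  [0,4] S/(NP/S)   <
    [0,3] S   <
      [0,1] "near" : N
      [1,3] S\N   >
        [1,2] "clearly" : (S\N)/S
        [2,3] "ate" : S
    [3,4] "under" : (S/(NP/S))\S
  [4,5] "song" : NP/S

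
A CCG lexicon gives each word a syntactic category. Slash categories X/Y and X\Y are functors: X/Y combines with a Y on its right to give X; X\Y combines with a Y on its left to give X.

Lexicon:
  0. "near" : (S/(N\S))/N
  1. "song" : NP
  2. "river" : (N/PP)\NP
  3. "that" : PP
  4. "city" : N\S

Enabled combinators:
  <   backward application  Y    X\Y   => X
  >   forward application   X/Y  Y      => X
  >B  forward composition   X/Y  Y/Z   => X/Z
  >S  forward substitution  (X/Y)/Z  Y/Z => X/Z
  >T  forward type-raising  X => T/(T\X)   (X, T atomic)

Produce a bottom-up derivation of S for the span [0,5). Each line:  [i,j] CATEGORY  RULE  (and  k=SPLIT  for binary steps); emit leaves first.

[0,1] (S/(N\S))/N  lex  "near"
[1,2] NP  lex  "song"
[2,3] (N/PP)\NP  lex  "river"
[1,3] N/PP  <  k=2
[3,4] PP  lex  "that"
[1,4] N  >  k=3
[0,4] S/(N\S)  >  k=1
[4,5] N\S  lex  "city"
[0,5] S  >  k=4

[0,5] S   >
  [0,4] S/(N\S)   >
    [0,1] "near" : (S/(N\S))/N
    [1,4] N   >
      [1,3] N/PP   <
        [1,2] "song" : NP
        [2,3] "river" : (N/PP)\NP
      [3,4] "that" : PP
  [4,5] "city" : N\S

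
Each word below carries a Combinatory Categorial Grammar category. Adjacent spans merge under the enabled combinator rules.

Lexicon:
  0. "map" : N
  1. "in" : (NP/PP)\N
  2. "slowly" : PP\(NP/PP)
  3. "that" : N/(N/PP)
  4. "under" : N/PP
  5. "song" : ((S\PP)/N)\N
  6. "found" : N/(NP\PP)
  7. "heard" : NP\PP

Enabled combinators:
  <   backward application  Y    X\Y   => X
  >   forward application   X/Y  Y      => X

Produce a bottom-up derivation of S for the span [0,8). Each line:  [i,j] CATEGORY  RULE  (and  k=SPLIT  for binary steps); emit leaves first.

[0,8] S   <
  [0,3] PP   <
    [0,2] NP/PP   <
      [0,1] "map" : N
      [1,2] "in" : (NP/PP)\N
    [2,3] "slowly" : PP\(NP/PP)
  [3,8] S\PP   >
    [3,6] (S\PP)/N   <
      [3,5] N   >
        [3,4] "that" : N/(N/PP)
        [4,5] "under" : N/PP
      [5,6] "song" : ((S\PP)/N)\N
    [6,8] N   >
      [6,7] "found" : N/(NP\PP)
      [7,8] "heard" : NP\PP

[0,1] N  lex  "map"
[1,2] (NP/PP)\N  lex  "in"
[0,2] NP/PP  <  k=1
[2,3] PP\(NP/PP)  lex  "slowly"
[0,3] PP  <  k=2
[3,4] N/(N/PP)  lex  "that"
[4,5] N/PP  lex  "under"
[3,5] N  >  k=4
[5,6] ((S\PP)/N)\N  lex  "song"
[3,6] (S\PP)/N  <  k=5
[6,7] N/(NP\PP)  lex  "found"
[7,8] NP\PP  lex  "heard"
[6,8] N  >  k=7
[3,8] S\PP  >  k=6
[0,8] S  <  k=3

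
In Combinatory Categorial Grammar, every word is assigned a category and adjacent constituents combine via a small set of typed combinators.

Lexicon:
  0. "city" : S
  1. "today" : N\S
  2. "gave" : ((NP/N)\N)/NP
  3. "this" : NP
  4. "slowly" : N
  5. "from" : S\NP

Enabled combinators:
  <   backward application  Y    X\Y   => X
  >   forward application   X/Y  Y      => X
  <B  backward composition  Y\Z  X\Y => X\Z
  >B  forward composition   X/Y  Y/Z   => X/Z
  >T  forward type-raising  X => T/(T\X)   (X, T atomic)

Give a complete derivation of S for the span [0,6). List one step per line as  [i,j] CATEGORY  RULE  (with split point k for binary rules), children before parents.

[0,1] S  lex  "city"
[1,2] N\S  lex  "today"
[0,2] N  <  k=1
[2,3] ((NP/N)\N)/NP  lex  "gave"
[3,4] NP  lex  "this"
[2,4] (NP/N)\N  >  k=3
[0,4] NP/N  <  k=2
[4,5] N  lex  "slowly"
[0,5] NP  >  k=4
[5,6] S\NP  lex  "from"
[0,6] S  <  k=5

[0,6] S   <
  [0,5] NP   >
    [0,4] NP/N   <
      [0,2] N   <
        [0,1] "city" : S
        [1,2] "today" : N\S
      [2,4] (NP/N)\N   >
        [2,3] "gave" : ((NP/N)\N)/NP
        [3,4] "this" : NP
    [4,5] "slowly" : N
  [5,6] "from" : S\NP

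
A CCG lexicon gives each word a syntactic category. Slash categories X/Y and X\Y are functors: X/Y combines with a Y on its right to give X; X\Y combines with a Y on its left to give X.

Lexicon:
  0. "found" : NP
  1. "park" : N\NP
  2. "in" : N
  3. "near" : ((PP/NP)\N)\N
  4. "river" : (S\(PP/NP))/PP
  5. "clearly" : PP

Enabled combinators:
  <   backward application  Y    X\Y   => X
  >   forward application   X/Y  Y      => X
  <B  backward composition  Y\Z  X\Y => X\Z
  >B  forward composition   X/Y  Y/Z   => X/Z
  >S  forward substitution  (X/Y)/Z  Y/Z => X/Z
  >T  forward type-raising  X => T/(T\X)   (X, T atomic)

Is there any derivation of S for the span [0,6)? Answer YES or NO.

[0,6] S   <
  [0,4] PP/NP   <
    [0,2] N   <
      [0,1] "found" : NP
      [1,2] "park" : N\NP
    [2,4] (PP/NP)\N   <
      [2,3] "in" : N
      [3,4] "near" : ((PP/NP)\N)\N
  [4,6] S\(PP/NP)   >
    [4,5] "river" : (S\(PP/NP))/PP
    [5,6] "clearly" : PP

YES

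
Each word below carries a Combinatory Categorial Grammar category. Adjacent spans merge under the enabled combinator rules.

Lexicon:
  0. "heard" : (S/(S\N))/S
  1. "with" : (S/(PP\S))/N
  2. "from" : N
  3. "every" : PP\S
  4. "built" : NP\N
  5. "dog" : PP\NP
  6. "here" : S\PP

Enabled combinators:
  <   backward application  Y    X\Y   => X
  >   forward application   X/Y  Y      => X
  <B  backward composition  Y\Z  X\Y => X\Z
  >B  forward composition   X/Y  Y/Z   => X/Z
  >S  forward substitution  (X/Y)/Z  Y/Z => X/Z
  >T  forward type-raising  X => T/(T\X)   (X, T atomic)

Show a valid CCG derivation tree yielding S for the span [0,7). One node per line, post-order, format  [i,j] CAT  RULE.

[0,7] S   >
  [0,4] S/(S\N)   >
    [0,1] "heard" : (S/(S\N))/S
    [1,4] S   >
      [1,3] S/(PP\S)   >
        [1,2] "with" : (S/(PP\S))/N
        [2,3] "from" : N
      [3,4] "every" : PP\S
  [4,7] S\N   <B
    [4,5] "built" : NP\N
    [5,7] S\NP   <B
      [5,6] "dog" : PP\NP
      [6,7] "here" : S\PP

[0,1] (S/(S\N))/S  lex  "heard"
[1,2] (S/(PP\S))/N  lex  "with"
[2,3] N  lex  "from"
[1,3] S/(PP\S)  >  k=2
[3,4] PP\S  lex  "every"
[1,4] S  >  k=3
[0,4] S/(S\N)  >  k=1
[4,5] NP\N  lex  "built"
[5,6] PP\NP  lex  "dog"
[6,7] S\PP  lex  "here"
[5,7] S\NP  <B  k=6
[4,7] S\N  <B  k=5
[0,7] S  >  k=4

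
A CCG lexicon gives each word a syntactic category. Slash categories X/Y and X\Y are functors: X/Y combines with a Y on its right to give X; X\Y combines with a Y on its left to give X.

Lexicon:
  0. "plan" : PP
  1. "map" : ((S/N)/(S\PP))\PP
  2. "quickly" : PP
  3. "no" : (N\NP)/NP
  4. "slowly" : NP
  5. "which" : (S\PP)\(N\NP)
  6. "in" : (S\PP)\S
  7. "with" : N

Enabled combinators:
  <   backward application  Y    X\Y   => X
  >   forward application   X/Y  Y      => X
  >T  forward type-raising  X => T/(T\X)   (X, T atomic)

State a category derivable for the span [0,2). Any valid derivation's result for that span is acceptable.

[0,8] S   >
  [0,7] S/N   >
    [0,2] (S/N)/(S\PP)   <
      [0,1] "plan" : PP
      [1,2] "map" : ((S/N)/(S\PP))\PP
    [2,7] S\PP   <
      [2,6] S   >
        [2,3] S/(S\PP)   >T
          [2,3] "quickly" : PP
        [3,6] S\PP   <
          [3,5] N\NP   >
            [3,4] "no" : (N\NP)/NP
            [4,5] "slowly" : NP
          [5,6] "which" : (S\PP)\(N\NP)
      [6,7] "in" : (S\PP)\S
  [7,8] "with" : N

(S/N)/(S\PP)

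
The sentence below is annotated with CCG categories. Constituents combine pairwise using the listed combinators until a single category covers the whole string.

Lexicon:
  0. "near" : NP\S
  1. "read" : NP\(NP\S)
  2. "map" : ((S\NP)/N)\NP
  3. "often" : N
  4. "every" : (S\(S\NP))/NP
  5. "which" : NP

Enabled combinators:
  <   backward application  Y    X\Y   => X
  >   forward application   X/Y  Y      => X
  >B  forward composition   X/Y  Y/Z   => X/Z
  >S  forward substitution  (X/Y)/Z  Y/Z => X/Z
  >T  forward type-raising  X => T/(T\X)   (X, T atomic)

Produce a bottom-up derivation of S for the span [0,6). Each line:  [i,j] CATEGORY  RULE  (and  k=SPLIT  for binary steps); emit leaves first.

[0,1] NP\S  lex  "near"
[1,2] NP\(NP\S)  lex  "read"
[0,2] NP  <  k=1
[2,3] ((S\NP)/N)\NP  lex  "map"
[0,3] (S\NP)/N  <  k=2
[3,4] N  lex  "often"
[0,4] S\NP  >  k=3
[4,5] (S\(S\NP))/NP  lex  "every"
[5,6] NP  lex  "which"
[4,6] S\(S\NP)  >  k=5
[0,6] S  <  k=4

[0,6] S   <
  [0,4] S\NP   >
    [0,3] (S\NP)/N   <
      [0,2] NP   <
        [0,1] "near" : NP\S
        [1,2] "read" : NP\(NP\S)
      [2,3] "map" : ((S\NP)/N)\NP
    [3,4] "often" : N
  [4,6] S\(S\NP)   >
    [4,5] "every" : (S\(S\NP))/NP
    [5,6] "which" : NP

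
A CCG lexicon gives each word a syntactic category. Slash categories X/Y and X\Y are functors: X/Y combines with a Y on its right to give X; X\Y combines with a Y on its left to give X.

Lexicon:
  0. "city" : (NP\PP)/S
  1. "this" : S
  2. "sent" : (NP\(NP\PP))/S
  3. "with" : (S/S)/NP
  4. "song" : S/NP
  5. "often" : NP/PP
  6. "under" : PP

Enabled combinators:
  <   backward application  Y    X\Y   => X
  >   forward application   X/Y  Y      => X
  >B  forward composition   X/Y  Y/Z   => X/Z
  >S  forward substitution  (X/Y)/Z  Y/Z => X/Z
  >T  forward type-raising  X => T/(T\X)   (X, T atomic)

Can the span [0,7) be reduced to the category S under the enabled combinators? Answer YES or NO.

NO

(NP\PP)/S S (NP\(NP\PP))/S (S/S)/NP S/NP NP/PP PP
CKY chart[0,7] = {N/(N\NP), NP, NP/(NP\NP), PP/(PP\NP), S/(S\NP)}; S ∉ chart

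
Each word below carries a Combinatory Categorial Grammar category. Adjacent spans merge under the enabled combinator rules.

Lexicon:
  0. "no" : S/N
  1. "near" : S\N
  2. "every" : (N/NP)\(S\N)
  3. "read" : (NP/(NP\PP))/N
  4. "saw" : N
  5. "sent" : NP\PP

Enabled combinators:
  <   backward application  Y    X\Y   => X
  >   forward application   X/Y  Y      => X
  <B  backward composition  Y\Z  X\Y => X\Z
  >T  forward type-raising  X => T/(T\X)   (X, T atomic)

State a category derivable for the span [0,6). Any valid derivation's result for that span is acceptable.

S

[0,6] S   >
  [0,1] "no" : S/N
  [1,6] N   >
    [1,3] N/NP   <
      [1,2] "near" : S\N
      [2,3] "every" : (N/NP)\(S\N)
    [3,6] NP   >
      [3,5] NP/(NP\PP)   >
        [3,4] "read" : (NP/(NP\PP))/N
        [4,5] "saw" : N
      [5,6] "sent" : NP\PP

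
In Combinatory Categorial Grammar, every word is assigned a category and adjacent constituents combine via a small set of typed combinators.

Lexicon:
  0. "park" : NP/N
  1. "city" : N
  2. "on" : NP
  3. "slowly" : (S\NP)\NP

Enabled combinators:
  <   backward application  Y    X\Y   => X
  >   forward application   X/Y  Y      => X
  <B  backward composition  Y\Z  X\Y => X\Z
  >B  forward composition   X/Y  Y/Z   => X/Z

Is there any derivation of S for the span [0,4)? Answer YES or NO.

YES

[0,4] S   <
  [0,2] NP   >
    [0,1] "park" : NP/N
    [1,2] "city" : N
  [2,4] S\NP   <
    [2,3] "on" : NP
    [3,4] "slowly" : (S\NP)\NP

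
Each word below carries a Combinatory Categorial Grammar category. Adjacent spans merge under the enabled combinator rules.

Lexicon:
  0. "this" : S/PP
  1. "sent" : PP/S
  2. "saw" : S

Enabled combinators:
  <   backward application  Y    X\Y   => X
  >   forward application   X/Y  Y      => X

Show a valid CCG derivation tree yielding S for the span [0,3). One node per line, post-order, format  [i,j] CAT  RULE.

[0,1] S/PP  lex  "this"
[1,2] PP/S  lex  "sent"
[2,3] S  lex  "saw"
[1,3] PP  >  k=2
[0,3] S  >  k=1

[0,3] S   >
  [0,1] "this" : S/PP
  [1,3] PP   >
    [1,2] "sent" : PP/S
    [2,3] "saw" : S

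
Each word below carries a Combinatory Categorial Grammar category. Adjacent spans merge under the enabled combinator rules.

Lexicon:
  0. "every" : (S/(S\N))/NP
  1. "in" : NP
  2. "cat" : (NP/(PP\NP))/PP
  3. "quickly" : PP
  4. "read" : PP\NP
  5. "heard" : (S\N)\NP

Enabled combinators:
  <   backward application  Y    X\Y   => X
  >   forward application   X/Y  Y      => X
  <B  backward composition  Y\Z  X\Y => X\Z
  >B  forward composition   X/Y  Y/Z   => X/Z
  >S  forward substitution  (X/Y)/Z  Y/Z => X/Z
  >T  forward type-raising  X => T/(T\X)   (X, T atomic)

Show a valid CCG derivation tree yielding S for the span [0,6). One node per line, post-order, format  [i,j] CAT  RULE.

[0,1] (S/(S\N))/NP  lex  "every"
[1,2] NP  lex  "in"
[0,2] S/(S\N)  >  k=1
[2,3] (NP/(PP\NP))/PP  lex  "cat"
[3,4] PP  lex  "quickly"
[2,4] NP/(PP\NP)  >  k=3
[4,5] PP\NP  lex  "read"
[2,5] NP  >  k=4
[5,6] (S\N)\NP  lex  "heard"
[2,6] S\N  <  k=5
[0,6] S  >  k=2

[0,6] S   >
  [0,2] S/(S\N)   >
    [0,1] "every" : (S/(S\N))/NP
    [1,2] "in" : NP
  [2,6] S\N   <
    [2,5] NP   >
      [2,4] NP/(PP\NP)   >
        [2,3] "cat" : (NP/(PP\NP))/PP
        [3,4] "quickly" : PP
      [4,5] "read" : PP\NP
    [5,6] "heard" : (S\N)\NP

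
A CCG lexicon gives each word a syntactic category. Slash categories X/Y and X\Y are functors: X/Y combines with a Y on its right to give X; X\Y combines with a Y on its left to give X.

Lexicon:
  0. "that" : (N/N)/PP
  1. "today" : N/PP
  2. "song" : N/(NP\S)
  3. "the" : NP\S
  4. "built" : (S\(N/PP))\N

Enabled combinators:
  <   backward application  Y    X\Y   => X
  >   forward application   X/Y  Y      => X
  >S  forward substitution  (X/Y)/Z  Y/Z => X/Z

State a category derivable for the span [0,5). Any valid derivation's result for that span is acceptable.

[0,5] S   <
  [0,2] N/PP   >S
    [0,1] "that" : (N/N)/PP
    [1,2] "today" : N/PP
  [2,5] S\(N/PP)   <
    [2,4] N   >
      [2,3] "song" : N/(NP\S)
      [3,4] "the" : NP\S
    [4,5] "built" : (S\(N/PP))\N

S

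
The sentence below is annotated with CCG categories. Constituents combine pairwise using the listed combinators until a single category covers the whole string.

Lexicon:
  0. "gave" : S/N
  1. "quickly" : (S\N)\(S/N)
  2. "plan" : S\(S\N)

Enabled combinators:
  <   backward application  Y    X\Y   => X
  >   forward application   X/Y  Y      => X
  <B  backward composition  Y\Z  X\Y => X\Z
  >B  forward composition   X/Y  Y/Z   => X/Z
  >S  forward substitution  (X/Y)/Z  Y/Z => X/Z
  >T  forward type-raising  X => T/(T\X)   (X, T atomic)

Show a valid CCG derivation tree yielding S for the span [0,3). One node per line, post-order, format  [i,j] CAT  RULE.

[0,1] S/N  lex  "gave"
[1,2] (S\N)\(S/N)  lex  "quickly"
[0,2] S\N  <  k=1
[2,3] S\(S\N)  lex  "plan"
[0,3] S  <  k=2

[0,3] S   <
  [0,2] S\N   <
    [0,1] "gave" : S/N
    [1,2] "quickly" : (S\N)\(S/N)
  [2,3] "plan" : S\(S\N)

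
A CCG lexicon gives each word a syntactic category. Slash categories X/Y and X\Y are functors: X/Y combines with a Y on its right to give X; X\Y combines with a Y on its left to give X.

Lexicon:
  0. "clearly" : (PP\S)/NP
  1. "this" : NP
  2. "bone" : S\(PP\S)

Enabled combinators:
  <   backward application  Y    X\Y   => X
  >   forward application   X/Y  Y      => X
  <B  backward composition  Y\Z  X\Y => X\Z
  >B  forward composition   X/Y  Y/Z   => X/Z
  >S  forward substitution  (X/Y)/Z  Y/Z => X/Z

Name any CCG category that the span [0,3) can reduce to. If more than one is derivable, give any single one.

S

[0,3] S   <
  [0,2] PP\S   >
    [0,1] "clearly" : (PP\S)/NP
    [1,2] "this" : NP
  [2,3] "bone" : S\(PP\S)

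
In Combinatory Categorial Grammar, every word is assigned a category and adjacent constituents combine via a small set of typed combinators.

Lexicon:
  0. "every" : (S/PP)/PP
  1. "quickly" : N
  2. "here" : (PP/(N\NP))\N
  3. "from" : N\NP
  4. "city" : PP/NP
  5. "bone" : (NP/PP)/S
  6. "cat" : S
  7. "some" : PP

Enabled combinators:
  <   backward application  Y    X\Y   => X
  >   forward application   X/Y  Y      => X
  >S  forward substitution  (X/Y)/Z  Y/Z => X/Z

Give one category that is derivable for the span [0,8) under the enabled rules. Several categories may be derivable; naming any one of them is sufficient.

[0,8] S   >
  [0,4] S/PP   >
    [0,1] "every" : (S/PP)/PP
    [1,4] PP   >
      [1,3] PP/(N\NP)   <
        [1,2] "quickly" : N
        [2,3] "here" : (PP/(N\NP))\N
      [3,4] "from" : N\NP
  [4,8] PP   >
    [4,5] "city" : PP/NP
    [5,8] NP   >
      [5,7] NP/PP   >
        [5,6] "bone" : (NP/PP)/S
        [6,7] "cat" : S
      [7,8] "some" : PP

S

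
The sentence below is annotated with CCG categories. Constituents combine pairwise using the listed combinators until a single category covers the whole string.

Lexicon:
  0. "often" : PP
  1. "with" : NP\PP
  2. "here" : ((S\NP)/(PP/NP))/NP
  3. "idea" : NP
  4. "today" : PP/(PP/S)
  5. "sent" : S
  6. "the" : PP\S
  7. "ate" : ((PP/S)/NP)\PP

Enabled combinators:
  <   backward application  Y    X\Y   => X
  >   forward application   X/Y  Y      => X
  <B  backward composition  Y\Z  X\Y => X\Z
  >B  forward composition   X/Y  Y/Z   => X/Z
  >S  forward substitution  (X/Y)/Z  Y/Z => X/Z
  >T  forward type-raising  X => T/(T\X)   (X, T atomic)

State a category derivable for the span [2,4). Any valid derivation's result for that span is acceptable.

(S\NP)/(PP/NP)

[0,8] S   <
  [0,2] NP   <
    [0,1] "often" : PP
    [1,2] "with" : NP\PP
  [2,8] S\NP   >
    [2,4] (S\NP)/(PP/NP)   >
      [2,3] "here" : ((S\NP)/(PP/NP))/NP
      [3,4] "idea" : NP
    [4,8] PP/NP   >B
      [4,5] "today" : PP/(PP/S)
      [5,8] (PP/S)/NP   <
        [5,7] PP   <
          [5,6] "sent" : S
          [6,7] "the" : PP\S
        [7,8] "ate" : ((PP/S)/NP)\PP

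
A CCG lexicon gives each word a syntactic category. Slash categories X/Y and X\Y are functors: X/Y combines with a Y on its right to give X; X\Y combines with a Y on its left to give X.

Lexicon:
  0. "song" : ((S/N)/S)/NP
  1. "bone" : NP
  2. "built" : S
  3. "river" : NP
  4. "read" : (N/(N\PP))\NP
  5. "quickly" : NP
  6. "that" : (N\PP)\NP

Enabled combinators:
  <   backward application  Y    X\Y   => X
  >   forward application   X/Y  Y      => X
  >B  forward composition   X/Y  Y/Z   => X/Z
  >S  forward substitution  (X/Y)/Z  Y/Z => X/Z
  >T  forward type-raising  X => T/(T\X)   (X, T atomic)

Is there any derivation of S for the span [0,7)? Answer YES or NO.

YES

[0,7] S   >
  [0,3] S/N   >
    [0,2] (S/N)/S   >
      [0,1] "song" : ((S/N)/S)/NP
      [1,2] "bone" : NP
    [2,3] "built" : S
  [3,7] N   >
    [3,5] N/(N\PP)   <
      [3,4] "river" : NP
      [4,5] "read" : (N/(N\PP))\NP
    [5,7] N\PP   <
      [5,6] "quickly" : NP
      [6,7] "that" : (N\PP)\NP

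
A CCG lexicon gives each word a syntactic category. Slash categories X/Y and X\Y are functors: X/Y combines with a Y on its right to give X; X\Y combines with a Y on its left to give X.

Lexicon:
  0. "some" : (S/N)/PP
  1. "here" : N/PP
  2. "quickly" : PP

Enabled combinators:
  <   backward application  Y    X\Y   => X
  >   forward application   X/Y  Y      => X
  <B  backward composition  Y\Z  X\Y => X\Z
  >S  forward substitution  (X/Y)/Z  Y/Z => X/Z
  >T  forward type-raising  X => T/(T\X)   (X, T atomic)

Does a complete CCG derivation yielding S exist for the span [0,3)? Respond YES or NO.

[0,3] S   >
  [0,2] S/PP   >S
    [0,1] "some" : (S/N)/PP
    [1,2] "here" : N/PP
  [2,3] "quickly" : PP

YES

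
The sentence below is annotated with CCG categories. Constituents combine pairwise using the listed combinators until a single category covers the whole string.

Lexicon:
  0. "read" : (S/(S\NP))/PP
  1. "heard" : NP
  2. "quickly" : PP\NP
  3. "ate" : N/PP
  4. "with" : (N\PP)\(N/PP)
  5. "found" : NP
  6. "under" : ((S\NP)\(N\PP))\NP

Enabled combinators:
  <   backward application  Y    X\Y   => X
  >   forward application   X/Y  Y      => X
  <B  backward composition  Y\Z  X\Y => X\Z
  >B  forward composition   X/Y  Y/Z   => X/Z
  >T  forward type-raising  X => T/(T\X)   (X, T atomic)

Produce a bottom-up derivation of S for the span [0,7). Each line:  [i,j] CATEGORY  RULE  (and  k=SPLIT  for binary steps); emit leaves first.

[0,7] S   >
  [0,3] S/(S\NP)   >
    [0,1] "read" : (S/(S\NP))/PP
    [1,3] PP   <
      [1,2] "heard" : NP
      [2,3] "quickly" : PP\NP
  [3,7] S\NP   <
    [3,5] N\PP   <
      [3,4] "ate" : N/PP
      [4,5] "with" : (N\PP)\(N/PP)
    [5,7] (S\NP)\(N\PP)   <
      [5,6] "found" : NP
      [6,7] "under" : ((S\NP)\(N\PP))\NP

[0,1] (S/(S\NP))/PP  lex  "read"
[1,2] NP  lex  "heard"
[2,3] PP\NP  lex  "quickly"
[1,3] PP  <  k=2
[0,3] S/(S\NP)  >  k=1
[3,4] N/PP  lex  "ate"
[4,5] (N\PP)\(N/PP)  lex  "with"
[3,5] N\PP  <  k=4
[5,6] NP  lex  "found"
[6,7] ((S\NP)\(N\PP))\NP  lex  "under"
[5,7] (S\NP)\(N\PP)  <  k=6
[3,7] S\NP  <  k=5
[0,7] S  >  k=3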